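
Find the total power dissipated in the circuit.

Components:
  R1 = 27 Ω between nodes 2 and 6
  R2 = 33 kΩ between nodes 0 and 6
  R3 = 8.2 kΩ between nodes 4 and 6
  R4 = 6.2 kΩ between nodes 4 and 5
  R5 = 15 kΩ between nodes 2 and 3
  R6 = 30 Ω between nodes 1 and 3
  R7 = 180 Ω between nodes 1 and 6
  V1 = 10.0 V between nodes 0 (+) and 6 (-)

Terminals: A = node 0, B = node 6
Nodal analysis, taking node 6 as the 0 V reference.
Source V1 fixes V_0 = 10 V.
KCL at each unknown node (sum of currents leaving = 0; resistances in Ω):
  Node 1: (V_1 - V_3)/30 + (V_1 - 0)/180 = 0
  Node 2: (V_2 - 0)/27 + (V_2 - V_3)/15000 = 0
  Node 3: (V_3 - V_2)/15000 + (V_3 - V_1)/30 = 0
  Node 4: (V_4 - 0)/8200 + (V_4 - V_5)/6200 = 0
  Node 5: (V_5 - V_4)/6200 = 0
Collecting terms (coefficients in siemens):
  0.03889·V_1 - 0.03333·V_3 = 0
  0.0371·V_2 - 0.00006667·V_3 = 0
  0.0334·V_3 - 0.03333·V_1 - 0.00006667·V_2 = 0
  0.0002832·V_4 - 0.0001613·V_5 = 0
  0.0001613·V_5 - 0.0001613·V_4 = 0
Solving these 5 simultaneous equations (Gaussian elimination) gives:
  V_1 = 0 V, V_2 = 0 V, V_3 = 0 V, V_4 = 0 V
  V_5 = 0 V
Power in each resistor, P = (ΔV)²/R:
  P_R1 = (0 - 0)²/27 = 0 W
  P_R2 = (10 - 0)²/33000 = 0.00303 W
  P_R3 = (0 - 0)²/8200 = 0 W
  P_R4 = (0 - 0)²/6200 = 0 W
  P_R5 = (0 - 0)²/15000 = 0 W
  P_R6 = (0 - 0)²/30 = 0 W
  P_R7 = (0 - 0)²/180 = 0 W
P_total = P_R1 + P_R2 + P_R3 + P_R4 + P_R5 + P_R6 + P_R7 = 0.00303 W

Final answer: 0.00303 W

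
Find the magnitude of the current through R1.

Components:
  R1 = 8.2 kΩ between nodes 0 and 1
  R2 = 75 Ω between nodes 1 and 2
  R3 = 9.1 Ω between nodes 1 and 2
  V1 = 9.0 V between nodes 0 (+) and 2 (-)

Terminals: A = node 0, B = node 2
Nodal analysis, taking node 2 as the 0 V reference.
Source V1 fixes V_0 = 9 V.
KCL at each unknown node (sum of currents leaving = 0; resistances in Ω):
  Node 1: (V_1 - 9)/8200 + (V_1 - 0)/75 + (V_1 - 0)/9.1 = 0
Collecting terms: 0.1233 × V_1 = 0.001098  =>  V_1 = 0.008898 V
I_R1 = (V_0 - V_1)/R1 = (9 - 0.008898)/8200 = 0.001096 A
|I_R1| = 0.001096 A

Final answer: |I_R1| = 0.001096 A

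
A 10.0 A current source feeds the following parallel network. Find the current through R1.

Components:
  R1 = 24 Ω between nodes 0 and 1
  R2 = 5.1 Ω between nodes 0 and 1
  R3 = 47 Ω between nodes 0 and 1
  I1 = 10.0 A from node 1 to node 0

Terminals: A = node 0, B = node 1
All resistors sit directly between nodes 0 and 1, so they are in parallel and share one voltage V; the full source current 10 A splits among them.
1/R_par = 1/24 + 1/5.1 + 1/47 = 0.259 S  =>  R_par = 3.861 Ω
V = I × R_par = 10 × 3.861 = 38.61 V
I_R1 = V/R1 = 38.61/24 = 1.609 A

Final answer: 1.609 A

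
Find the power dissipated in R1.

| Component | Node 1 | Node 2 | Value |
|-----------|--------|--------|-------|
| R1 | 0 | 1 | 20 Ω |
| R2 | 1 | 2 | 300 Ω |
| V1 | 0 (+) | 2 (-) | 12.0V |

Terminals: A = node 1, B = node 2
Nodal analysis, taking node 2 as the 0 V reference.
Source V1 fixes V_0 = 12 V.
KCL at each unknown node (sum of currents leaving = 0; resistances in Ω):
  Node 1: (V_1 - 12)/20 + (V_1 - 0)/300 = 0
Collecting terms: 0.05333 × V_1 = 0.6  =>  V_1 = 11.25 V
I_R1 = (V_0 - V_1)/R1 = (12 - 11.25)/20 = 0.0375 A
P_R1 = I_R1² × R1 = (0.0375)² × 20 = 0.02813 W

Final answer: 0.02813 W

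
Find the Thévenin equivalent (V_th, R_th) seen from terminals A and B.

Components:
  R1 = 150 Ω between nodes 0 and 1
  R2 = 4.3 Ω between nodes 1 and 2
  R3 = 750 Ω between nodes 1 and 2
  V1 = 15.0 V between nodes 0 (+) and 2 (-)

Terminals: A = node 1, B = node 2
Step 1 — V_th is the open-circuit voltage V_A - V_B (nothing connected across the terminals).
Nodal analysis, taking node 2 as the 0 V reference.
Source V1 fixes V_0 = 15 V.
KCL at each unknown node (sum of currents leaving = 0; resistances in Ω):
  Node 1: (V_1 - 15)/150 + (V_1 - 0)/4.3 + (V_1 - 0)/750 = 0
Collecting terms: 0.2406 × V_1 = 0.1  =>  V_1 = 0.4157 V
V_th = V_1 - V_2 = 0.4157 - 0 = 0.4157 V
Step 2 — R_th: zero the source — replace V1 by a short circuit (node 2 merges into node 0) — and find the resistance seen between A (node 1) and B (node 0).
Reduce the network between node 1 (A) and node 0 (B) by series/parallel combination:
  Rp1 = R1 ‖ R2 ‖ R3 (parallel, all between nodes 0 and 1) = 1/(1/150 + 1/4.3 + 1/750) = 4.157 Ω
R_th = 4.157 Ω

Final answer: V_th = 0.4157 V, R_th = 4.157 Ω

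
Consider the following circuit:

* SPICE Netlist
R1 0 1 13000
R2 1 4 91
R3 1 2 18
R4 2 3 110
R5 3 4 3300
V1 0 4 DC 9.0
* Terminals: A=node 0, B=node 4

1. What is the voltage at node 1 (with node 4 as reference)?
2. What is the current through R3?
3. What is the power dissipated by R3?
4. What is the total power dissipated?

Nodal analysis, taking node 4 as the 0 V reference.
Source V1 fixes V_0 = 9 V.
KCL at each unknown node (sum of currents leaving = 0; resistances in Ω):
  Node 1: (V_1 - 9)/13000 + (V_1 - 0)/91 + (V_1 - V_2)/18 = 0
  Node 2: (V_2 - V_1)/18 + (V_2 - V_3)/110 = 0
  Node 3: (V_3 - V_2)/110 + (V_3 - 0)/3300 = 0
Collecting terms (coefficients in siemens):
  0.06662·V_1 - 0.05556·V_2 = 0.0006923
  0.06465·V_2 - 0.05556·V_1 - 0.009091·V_3 = 0
  0.009394·V_3 - 0.009091·V_2 = 0
Solving these 3 simultaneous equations (Gaussian elimination) gives:
  V_1 = 0.06096 V, V_2 = 0.06064 V, V_3 = 0.05868 V
Part 1:
  Read off the nodal solution: V_1 = 0.06096 V
Part 2:
  I_R3 = (V_1 - V_2)/R3 = (0.06096 - 0.06064)/18 = 0.00001778 A
  Magnitude: I_R3 = 0.00001778 A
Part 3:
  I_R3 = (V_1 - V_2)/R3 = (0.06096 - 0.06064)/18 = 0.00001778 A
  P_R3 = I_R3² × R3 = (0.00001778)² × 18 = 0.000000005691 W
Part 4:
  Power in each resistor, P = (ΔV)²/R:
    P_R1 = (9 - 0.06096)²/13000 = 0.006147 W
    P_R2 = (0.06096 - 0)²/91 = 0.00004083 W
    P_R3 = (0.06096 - 0.06064)²/18 = 0.000000005691 W
    P_R4 = (0.06064 - 0.05868)²/110 = 0.00000003478 W
    P_R5 = (0.05868 - 0)²/3300 = 0.000001043 W
  P_total = P_R1 + P_R2 + P_R3 + P_R4 + P_R5 = 0.006189 W

Final answers:
1. V_1 = 0.06096 V
2. I_R3 = 1.778e-05 A
3. P_R3 = 5.691e-09 W
4. P_total = 0.006189 W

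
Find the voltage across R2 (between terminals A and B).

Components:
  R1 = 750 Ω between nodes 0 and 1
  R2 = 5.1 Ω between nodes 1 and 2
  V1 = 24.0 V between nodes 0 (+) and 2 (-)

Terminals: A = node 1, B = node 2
R1 and R2 are in series across V1 (node 0 → node 1 → node 2), and the output A–B is taken across R2, so this is a voltage divider.
Series current: I = V1/(R1 + R2) = 24/(750 + 5.1) = 24/755.1 = 0.03178 A
V_R2 = I × R2 = V1 × R2/(R1 + R2) = 24 × 5.1/755.1 = 0.1621 V

Final answer: 0.1621 V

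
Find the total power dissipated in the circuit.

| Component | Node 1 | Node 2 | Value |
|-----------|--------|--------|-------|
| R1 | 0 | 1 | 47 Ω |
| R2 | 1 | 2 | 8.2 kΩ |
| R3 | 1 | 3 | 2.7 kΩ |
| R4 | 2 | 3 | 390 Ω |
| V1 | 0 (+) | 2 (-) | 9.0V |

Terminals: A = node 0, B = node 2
Nodal analysis, taking node 2 as the 0 V reference.
Source V1 fixes V_0 = 9 V.
KCL at each unknown node (sum of currents leaving = 0; resistances in Ω):
  Node 1: (V_1 - 9)/47 + (V_1 - 0)/8200 + (V_1 - V_3)/2700 = 0
  Node 3: (V_3 - V_1)/2700 + (V_3 - 0)/390 = 0
Collecting terms (coefficients in siemens):
  0.02177·V_1 - 0.0003704·V_3 = 0.1915
  0.002934·V_3 - 0.0003704·V_1 = 0
Determinant D = (0.02177)(0.002934) - (-0.0003704)(-0.0003704) = 0.00006374
V_1 = [(0.1915)(0.002934) - (-0.0003704)(0)]/D = 8.815 V
V_3 = [(0.02177)(0) - (0.1915)(-0.0003704)]/D = 1.113 V
Power in each resistor, P = (ΔV)²/R:
  P_R1 = (9 - 8.815)²/47 = 0.0007251 W
  P_R2 = (8.815 - 0)²/8200 = 0.009477 W
  P_R3 = (8.815 - 1.113)²/2700 = 0.02198 W
  P_R4 = (0 - 1.113)²/390 = 0.003174 W
P_total = P_R1 + P_R2 + P_R3 + P_R4 = 0.03535 W

Final answer: 0.03535 W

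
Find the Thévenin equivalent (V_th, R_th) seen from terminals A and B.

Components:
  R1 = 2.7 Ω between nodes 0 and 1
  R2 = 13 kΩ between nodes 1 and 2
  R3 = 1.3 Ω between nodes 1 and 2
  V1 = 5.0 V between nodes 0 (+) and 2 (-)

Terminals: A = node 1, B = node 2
Step 1 — V_th is the open-circuit voltage V_A - V_B (nothing connected across the terminals).
Nodal analysis, taking node 2 as the 0 V reference.
Source V1 fixes V_0 = 5 V.
KCL at each unknown node (sum of currents leaving = 0; resistances in Ω):
  Node 1: (V_1 - 5)/2.7 + (V_1 - 0)/13000 + (V_1 - 0)/1.3 = 0
Collecting terms: 1.14 × V_1 = 1.852  =>  V_1 = 1.625 V
V_th = V_1 - V_2 = 1.625 - 0 = 1.625 V
Step 2 — R_th: zero the source — replace V1 by a short circuit (node 2 merges into node 0) — and find the resistance seen between A (node 1) and B (node 0).
Reduce the network between node 1 (A) and node 0 (B) by series/parallel combination:
  Rp1 = R1 ‖ R2 ‖ R3 (parallel, all between nodes 0 and 1) = 1/(1/2.7 + 1/13000 + 1/1.3) = 0.8774 Ω
R_th = 0.8774 Ω

Final answer: V_th = 1.625 V, R_th = 0.8774 Ω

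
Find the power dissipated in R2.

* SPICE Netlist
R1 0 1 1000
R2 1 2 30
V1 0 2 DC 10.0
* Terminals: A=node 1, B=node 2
Nodal analysis, taking node 2 as the 0 V reference.
Source V1 fixes V_0 = 10 V.
KCL at each unknown node (sum of currents leaving = 0; resistances in Ω):
  Node 1: (V_1 - 10)/1000 + (V_1 - 0)/30 = 0
Collecting terms: 0.03433 × V_1 = 0.01  =>  V_1 = 0.2913 V
I_R2 = (V_1 - V_2)/R2 = (0.2913 - 0)/30 = 0.009709 A
P_R2 = I_R2² × R2 = (0.009709)² × 30 = 0.002828 W

Final answer: 0.002828 W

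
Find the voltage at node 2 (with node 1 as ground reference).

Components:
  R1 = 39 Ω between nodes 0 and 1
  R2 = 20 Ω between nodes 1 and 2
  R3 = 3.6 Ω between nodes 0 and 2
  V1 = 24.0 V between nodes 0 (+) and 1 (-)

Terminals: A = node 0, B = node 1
Nodal analysis, taking node 1 as the 0 V reference.
Source V1 fixes V_0 = 24 V.
KCL at each unknown node (sum of currents leaving = 0; resistances in Ω):
  Node 2: (V_2 - 0)/20 + (V_2 - 24)/3.6 = 0
Collecting terms: 0.3278 × V_2 = 6.667  =>  V_2 = 20.34 V
The requested potential is V_2 = 20.34 V.

Final answer: V_2 = 20.34 V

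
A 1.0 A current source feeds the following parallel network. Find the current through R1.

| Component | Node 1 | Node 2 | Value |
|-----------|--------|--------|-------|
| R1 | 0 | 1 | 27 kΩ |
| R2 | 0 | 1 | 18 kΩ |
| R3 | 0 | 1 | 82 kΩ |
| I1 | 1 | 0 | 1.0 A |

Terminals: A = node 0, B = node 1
All resistors sit directly between nodes 0 and 1, so they are in parallel and share one voltage V; the full source current 1 A splits among them.
1/R_par = 1/27000 + 1/18000 + 1/82000 = 0.0001048 S  =>  R_par = 9543 Ω
V = I × R_par = 1 × 9543 = 9543 V
I_R1 = V/R1 = 9543/27000 = 0.3534 A

Final answer: 0.3534 A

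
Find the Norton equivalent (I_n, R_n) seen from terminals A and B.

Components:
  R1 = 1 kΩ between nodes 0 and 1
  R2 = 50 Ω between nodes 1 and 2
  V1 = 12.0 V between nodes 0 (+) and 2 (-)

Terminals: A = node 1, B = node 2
Find the Thévenin equivalent first; then I_n = V_th/R_th and R_n = R_th.
Step 1 — V_th is the open-circuit voltage V_A - V_B (nothing connected across the terminals).
Nodal analysis, taking node 2 as the 0 V reference.
Source V1 fixes V_0 = 12 V.
KCL at each unknown node (sum of currents leaving = 0; resistances in Ω):
  Node 1: (V_1 - 12)/1000 + (V_1 - 0)/50 = 0
Collecting terms: 0.021 × V_1 = 0.012  =>  V_1 = 0.5714 V
V_th = V_1 - V_2 = 0.5714 - 0 = 0.5714 V
Step 2 — R_th: zero the source — replace V1 by a short circuit (node 2 merges into node 0) — and find the resistance seen between A (node 1) and B (node 0).
Reduce the network between node 1 (A) and node 0 (B) by series/parallel combination:
  Rp1 = R1 ‖ R2 (parallel, both between nodes 0 and 1) = 1/(1/1000 + 1/50) = 47.62 Ω
R_th = 47.62 Ω
I_n = V_th/R_th = 0.5714/47.62 = 0.012 A, and R_n = R_th = 47.62 Ω

Final answer: I_n = 0.012 A, R_n = 47.62 Ω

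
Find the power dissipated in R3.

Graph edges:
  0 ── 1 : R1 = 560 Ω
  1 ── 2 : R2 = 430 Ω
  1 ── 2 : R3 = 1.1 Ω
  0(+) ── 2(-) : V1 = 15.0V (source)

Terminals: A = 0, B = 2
Nodal analysis, taking node 2 as the 0 V reference.
Source V1 fixes V_0 = 15 V.
KCL at each unknown node (sum of currents leaving = 0; resistances in Ω):
  Node 1: (V_1 - 15)/560 + (V_1 - 0)/430 + (V_1 - 0)/1.1 = 0
Collecting terms: 0.9132 × V_1 = 0.02679  =>  V_1 = 0.02933 V
I_R3 = (V_1 - V_2)/R3 = (0.02933 - 0)/1.1 = 0.02667 A
P_R3 = I_R3² × R3 = (0.02667)² × 1.1 = 0.0007821 W

Final answer: 0.0007821 W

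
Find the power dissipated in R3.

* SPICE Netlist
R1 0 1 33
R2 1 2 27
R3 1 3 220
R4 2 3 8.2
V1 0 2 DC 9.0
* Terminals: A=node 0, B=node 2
Nodal analysis, taking node 2 as the 0 V reference.
Source V1 fixes V_0 = 9 V.
KCL at each unknown node (sum of currents leaving = 0; resistances in Ω):
  Node 1: (V_1 - 9)/33 + (V_1 - 0)/27 + (V_1 - V_3)/220 = 0
  Node 3: (V_3 - V_1)/220 + (V_3 - 0)/8.2 = 0
Collecting terms (coefficients in siemens):
  0.07189·V_1 - 0.004545·V_3 = 0.2727
  0.1265·V_3 - 0.004545·V_1 = 0
Determinant D = (0.07189)(0.1265) - (-0.004545)(-0.004545) = 0.009073
V_1 = [(0.2727)(0.1265) - (-0.004545)(0)]/D = 3.803 V
V_3 = [(0.07189)(0) - (0.2727)(-0.004545)]/D = 0.1366 V
I_R3 = (V_1 - V_3)/R3 = (3.803 - 0.1366)/220 = 0.01666 A
P_R3 = I_R3² × R3 = (0.01666)² × 220 = 0.06109 W

Final answer: 0.06109 W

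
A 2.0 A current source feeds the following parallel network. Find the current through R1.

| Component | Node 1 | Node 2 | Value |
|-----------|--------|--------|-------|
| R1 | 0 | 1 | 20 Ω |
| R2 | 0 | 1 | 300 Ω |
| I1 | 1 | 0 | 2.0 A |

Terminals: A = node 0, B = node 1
All resistors sit directly between nodes 0 and 1, so they are in parallel and share one voltage V; the full source current 2 A splits among them.
1/R_par = 1/20 + 1/300 = 0.05333 S  =>  R_par = 18.75 Ω
V = I × R_par = 2 × 18.75 = 37.5 V
I_R1 = V/R1 = 37.5/20 = 1.875 A

Final answer: 1.875 A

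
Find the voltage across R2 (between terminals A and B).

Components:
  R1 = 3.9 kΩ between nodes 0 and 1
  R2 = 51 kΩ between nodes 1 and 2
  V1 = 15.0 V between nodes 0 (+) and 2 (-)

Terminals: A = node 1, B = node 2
R1 and R2 are in series across V1 (node 0 → node 1 → node 2), and the output A–B is taken across R2, so this is a voltage divider.
Series current: I = V1/(R1 + R2) = 15/(3900 + 51000) = 15/54900 = 0.0002732 A
V_R2 = I × R2 = V1 × R2/(R1 + R2) = 15 × 51000/54900 = 13.93 V

Final answer: 13.93 V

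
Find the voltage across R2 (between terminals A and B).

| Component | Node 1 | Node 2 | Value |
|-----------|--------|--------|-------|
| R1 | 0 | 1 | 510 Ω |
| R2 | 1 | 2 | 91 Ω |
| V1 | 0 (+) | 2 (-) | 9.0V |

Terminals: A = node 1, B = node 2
R1 and R2 are in series across V1 (node 0 → node 1 → node 2), and the output A–B is taken across R2, so this is a voltage divider.
Series current: I = V1/(R1 + R2) = 9/(510 + 91) = 9/601 = 0.01498 A
V_R2 = I × R2 = V1 × R2/(R1 + R2) = 9 × 91/601 = 1.363 V

Final answer: 1.363 V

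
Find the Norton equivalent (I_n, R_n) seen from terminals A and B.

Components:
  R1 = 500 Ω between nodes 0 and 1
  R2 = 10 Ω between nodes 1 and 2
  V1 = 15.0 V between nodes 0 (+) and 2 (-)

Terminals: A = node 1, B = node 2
Find the Thévenin equivalent first; then I_n = V_th/R_th and R_n = R_th.
Step 1 — V_th is the open-circuit voltage V_A - V_B (nothing connected across the terminals).
Nodal analysis, taking node 2 as the 0 V reference.
Source V1 fixes V_0 = 15 V.
KCL at each unknown node (sum of currents leaving = 0; resistances in Ω):
  Node 1: (V_1 - 15)/500 + (V_1 - 0)/10 = 0
Collecting terms: 0.102 × V_1 = 0.03  =>  V_1 = 0.2941 V
V_th = V_1 - V_2 = 0.2941 - 0 = 0.2941 V
Step 2 — R_th: zero the source — replace V1 by a short circuit (node 2 merges into node 0) — and find the resistance seen between A (node 1) and B (node 0).
Reduce the network between node 1 (A) and node 0 (B) by series/parallel combination:
  Rp1 = R1 ‖ R2 (parallel, both between nodes 0 and 1) = 1/(1/500 + 1/10) = 9.804 Ω
R_th = 9.804 Ω
I_n = V_th/R_th = 0.2941/9.804 = 0.03 A, and R_n = R_th = 9.804 Ω

Final answer: I_n = 0.03 A, R_n = 9.804 Ω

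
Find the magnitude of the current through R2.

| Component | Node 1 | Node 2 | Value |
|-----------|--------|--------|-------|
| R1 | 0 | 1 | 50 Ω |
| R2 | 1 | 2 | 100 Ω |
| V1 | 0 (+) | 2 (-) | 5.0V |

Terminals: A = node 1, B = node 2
Nodal analysis, taking node 2 as the 0 V reference.
Source V1 fixes V_0 = 5 V.
KCL at each unknown node (sum of currents leaving = 0; resistances in Ω):
  Node 1: (V_1 - 5)/50 + (V_1 - 0)/100 = 0
Collecting terms: 0.03 × V_1 = 0.1  =>  V_1 = 3.333 V
I_R2 = (V_1 - V_2)/R2 = (3.333 - 0)/100 = 0.03333 A
|I_R2| = 0.03333 A

Final answer: |I_R2| = 0.03333 A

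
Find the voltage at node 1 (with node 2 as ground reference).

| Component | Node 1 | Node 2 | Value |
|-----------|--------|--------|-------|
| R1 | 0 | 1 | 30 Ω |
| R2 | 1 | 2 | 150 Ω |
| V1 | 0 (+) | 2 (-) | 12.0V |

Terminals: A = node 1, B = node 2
Nodal analysis, taking node 2 as the 0 V reference.
Source V1 fixes V_0 = 12 V.
KCL at each unknown node (sum of currents leaving = 0; resistances in Ω):
  Node 1: (V_1 - 12)/30 + (V_1 - 0)/150 = 0
Collecting terms: 0.04 × V_1 = 0.4  =>  V_1 = 10 V
The requested potential is V_1 = 10 V.

Final answer: V_1 = 10 V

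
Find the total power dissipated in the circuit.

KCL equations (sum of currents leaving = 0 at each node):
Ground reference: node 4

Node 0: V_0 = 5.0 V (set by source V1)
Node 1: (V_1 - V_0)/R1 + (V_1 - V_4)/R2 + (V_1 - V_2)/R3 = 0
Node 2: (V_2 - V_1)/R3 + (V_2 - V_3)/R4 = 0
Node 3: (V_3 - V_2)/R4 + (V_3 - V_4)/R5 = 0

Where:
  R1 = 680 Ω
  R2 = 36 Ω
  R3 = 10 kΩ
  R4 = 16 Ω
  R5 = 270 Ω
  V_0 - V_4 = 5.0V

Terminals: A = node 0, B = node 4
Nodal analysis, taking node 4 as the 0 V reference.
Source V1 fixes V_0 = 5 V.
KCL at each unknown node (sum of currents leaving = 0; resistances in Ω):
  Node 1: (V_1 - 5)/680 + (V_1 - 0)/36 + (V_1 - V_2)/10000 = 0
  Node 2: (V_2 - V_1)/10000 + (V_2 - V_3)/16 = 0
  Node 3: (V_3 - V_2)/16 + (V_3 - 0)/270 = 0
Collecting terms (coefficients in siemens):
  0.02935·V_1 - 0.0001·V_2 = 0.007353
  0.0626·V_2 - 0.0001·V_1 - 0.0625·V_3 = 0
  0.0662·V_3 - 0.0625·V_2 = 0
Solving these 3 simultaneous equations (Gaussian elimination) gives:
  V_1 = 0.2506 V, V_2 = 0.006967 V, V_3 = 0.006577 V
Power in each resistor, P = (ΔV)²/R:
  P_R1 = (5 - 0.2506)²/680 = 0.03317 W
  P_R2 = (0.2506 - 0)²/36 = 0.001744 W
  P_R3 = (0.2506 - 0.006967)²/10000 = 0.000005934 W
  P_R4 = (0.006967 - 0.006577)²/16 = 0.000000009494 W
  P_R5 = (0.006577 - 0)²/270 = 0.0000001602 W
P_total = P_R1 + P_R2 + P_R3 + P_R4 + P_R5 = 0.03492 W

Final answer: 0.03492 W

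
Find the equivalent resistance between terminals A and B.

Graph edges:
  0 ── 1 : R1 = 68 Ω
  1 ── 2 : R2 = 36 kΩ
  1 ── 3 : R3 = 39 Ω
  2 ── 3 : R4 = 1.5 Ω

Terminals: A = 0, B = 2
Reduce the network between node 0 (A) and node 2 (B) by series/parallel combination:
  Rs1 = R3 + R4 (series, joined only at node 3) = 39 + 1.5 = 40.5 Ω
  Rp1 = R2 ‖ Rs1 (parallel, both between nodes 1 and 2) = 1/(1/36000 + 1/40.5) = 40.45 Ω
  Rs2 = R1 + Rp1 (series, joined only at node 1) = 68 + 40.45 = 108.5 Ω
R_eq = 108.5 Ω

Final answer: 108.5 Ω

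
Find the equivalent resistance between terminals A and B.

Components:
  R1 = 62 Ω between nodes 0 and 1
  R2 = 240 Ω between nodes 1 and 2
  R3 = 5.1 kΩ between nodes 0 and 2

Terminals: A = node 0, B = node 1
Reduce the network between node 0 (A) and node 1 (B) by series/parallel combination:
  Rs1 = R3 + R2 (series, joined only at node 2) = 5100 + 240 = 5340 Ω
  Rp1 = R1 ‖ Rs1 (parallel, both between nodes 0 and 1) = 1/(1/62 + 1/5340) = 61.29 Ω
R_eq = 61.29 Ω

Final answer: 61.29 Ω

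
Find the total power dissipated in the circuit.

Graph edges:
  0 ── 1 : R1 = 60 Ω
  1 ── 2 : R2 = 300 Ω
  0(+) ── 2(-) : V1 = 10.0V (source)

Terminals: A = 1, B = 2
Nodal analysis, taking node 2 as the 0 V reference.
Source V1 fixes V_0 = 10 V.
KCL at each unknown node (sum of currents leaving = 0; resistances in Ω):
  Node 1: (V_1 - 10)/60 + (V_1 - 0)/300 = 0
Collecting terms: 0.02 × V_1 = 0.1667  =>  V_1 = 8.333 V
Power in each resistor, P = (ΔV)²/R:
  P_R1 = (10 - 8.333)²/60 = 0.0463 W
  P_R2 = (8.333 - 0)²/300 = 0.2315 W
P_total = P_R1 + P_R2 = 0.2778 W

Final answer: 0.2778 W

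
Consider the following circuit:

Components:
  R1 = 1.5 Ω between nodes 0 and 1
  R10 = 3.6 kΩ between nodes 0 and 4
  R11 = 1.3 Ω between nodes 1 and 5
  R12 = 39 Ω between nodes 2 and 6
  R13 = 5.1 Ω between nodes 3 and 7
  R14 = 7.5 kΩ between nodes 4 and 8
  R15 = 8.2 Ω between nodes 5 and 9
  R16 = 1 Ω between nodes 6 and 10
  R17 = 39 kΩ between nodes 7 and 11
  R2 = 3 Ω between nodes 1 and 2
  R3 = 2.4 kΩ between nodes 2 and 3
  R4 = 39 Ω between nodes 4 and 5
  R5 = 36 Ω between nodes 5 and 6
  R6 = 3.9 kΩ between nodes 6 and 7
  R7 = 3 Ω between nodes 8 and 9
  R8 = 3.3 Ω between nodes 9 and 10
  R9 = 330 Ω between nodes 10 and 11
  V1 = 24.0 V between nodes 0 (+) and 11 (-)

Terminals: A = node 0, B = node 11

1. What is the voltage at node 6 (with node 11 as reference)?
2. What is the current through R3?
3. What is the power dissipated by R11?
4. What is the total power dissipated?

Nodal analysis, taking node 11 as the 0 V reference.
Source V1 fixes V_0 = 24 V.
KCL at each unknown node (sum of currents leaving = 0; resistances in Ω):
  Node 1: (V_1 - 24)/1.5 + (V_1 - V_2)/3 + (V_1 - V_5)/1.3 = 0
  Node 2: (V_2 - V_1)/3 + (V_2 - V_3)/2400 + (V_2 - V_6)/39 = 0
  Node 3: (V_3 - V_2)/2400 + (V_3 - V_7)/5.1 = 0
  Node 4: (V_4 - V_5)/39 + (V_4 - 24)/3600 + (V_4 - V_8)/7500 = 0
  Node 5: (V_5 - V_4)/39 + (V_5 - V_6)/36 + (V_5 - V_1)/1.3 + (V_5 - V_9)/8.2 = 0
  Node 6: (V_6 - V_5)/36 + (V_6 - V_7)/3900 + (V_6 - V_2)/39 + (V_6 - V_10)/1 = 0
  Node 7: (V_7 - V_6)/3900 + (V_7 - V_3)/5.1 + (V_7 - 0)/39000 = 0
  Node 8: (V_8 - V_9)/3 + (V_8 - V_4)/7500 = 0
  Node 9: (V_9 - V_8)/3 + (V_9 - V_10)/3.3 + (V_9 - V_5)/8.2 = 0
  Node 10: (V_10 - V_9)/3.3 + (V_10 - 0)/330 + (V_10 - V_6)/1 = 0
Collecting terms (coefficients in siemens):
  1.769·V_1 - 0.3333·V_2 - 0.7692·V_5 = 16
  0.3594·V_2 - 0.3333·V_1 - 0.0004167·V_3 - 0.02564·V_6 = 0
  0.1965·V_3 - 0.0004167·V_2 - 0.1961·V_7 = 0
  0.02605·V_4 - 0.02564·V_5 - 0.0001333·V_8 = 0.006667
  0.9446·V_5 - 0.7692·V_1 - 0.02564·V_4 - 0.02778·V_6 - 0.122·V_9 = 0
  1.054·V_6 - 0.02564·V_2 - 0.02778·V_5 - 0.0002564·V_7 - 1·V_10 = 0
  0.1964·V_7 - 0.1961·V_3 - 0.0002564·V_6 = 0
  0.3335·V_8 - 0.0001333·V_4 - 0.3333·V_9 = 0
  0.7583·V_9 - 0.122·V_5 - 0.3333·V_8 - 0.303·V_10 = 0
  1.306·V_10 - 1·V_6 - 0.303·V_9 = 0
Solving these 10 simultaneous equations (Gaussian elimination) gives:
  V_1 = 23.89 V, V_2 = 23.85 V, V_3 = 22.79 V, V_4 = 23.82 V
  V_5 = 23.82 V, V_6 = 23.34 V, V_7 = 22.79 V, V_8 = 23.46 V
  V_9 = 23.46 V, V_10 = 23.31 V
Part 1:
  Read off the nodal solution: V_6 = 23.34 V
Part 2:
  I_R3 = (V_2 - V_3)/R3 = (23.85 - 22.79)/2400 = 0.0004431 A
  Magnitude: I_R3 = 0.0004431 A
Part 3:
  I_R11 = (V_1 - V_5)/R11 = (23.89 - 23.82)/1.3 = 0.05752 A
  P_R11 = I_R11² × R11 = (0.05752)² × 1.3 = 0.004301 W
Part 4:
  Power in each resistor, P = (ΔV)²/R:
    P_R1 = (24 - 23.89)²/1.5 = 0.007598 W
    P_R2 = (23.89 - 23.85)²/3 = 0.0005593 W
    P_R3 = (23.85 - 22.79)²/2400 = 0.0004712 W
    P_R4 = (23.82 - 23.82)²/39 = 0.000000000179 W
    P_R5 = (23.82 - 23.34)²/36 = 0.006438 W
    P_R6 = (23.34 - 22.79)²/3900 = 0.00007771 W
    P_R7 = (23.46 - 23.46)²/3 = 0.000000006987 W
    P_R8 = (23.46 - 23.31)²/3.3 = 0.006446 W
    P_R9 = (23.31 - 0)²/330 = 1.647 W
    P_R10 = (24 - 23.82)²/3600 = 0.000009145 W
    P_R11 = (23.89 - 23.82)²/1.3 = 0.004301 W
    P_R12 = (23.85 - 23.34)²/39 = 0.006807 W
    P_R13 = (22.79 - 22.79)²/5.1 = 0.000001001 W
    P_R14 = (23.82 - 23.46)²/7500 = 0.00001747 W
    P_R15 = (23.82 - 23.46)²/8.2 = 0.01598 W
    P_R16 = (23.34 - 23.31)²/1 = 0.0006992 W
    P_R17 = (22.79 - 0)²/39000 = 0.01331 W
  P_total = P_R1 + P_R2 + P_R3 + P_R4 + P_R5 + P_R6 + P_R7 + P_R8 + P_R9 + P_R10 + P_R11 + P_R12 + P_R13 + P_R14 + P_R15 + P_R16 + P_R17 = 1.709 W

Final answers:
1. V_6 = 23.34 V
2. I_R3 = 0.0004431 A
3. P_R11 = 0.004301 W
4. P_total = 1.709 W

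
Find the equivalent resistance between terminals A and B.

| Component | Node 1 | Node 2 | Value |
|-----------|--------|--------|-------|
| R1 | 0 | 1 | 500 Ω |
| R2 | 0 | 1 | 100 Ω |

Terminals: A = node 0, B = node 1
Reduce the network between node 0 (A) and node 1 (B) by series/parallel combination:
  Rp1 = R1 ‖ R2 (parallel, both between nodes 0 and 1) = 1/(1/500 + 1/100) = 83.33 Ω
R_eq = 83.33 Ω

Final answer: 83.33 Ω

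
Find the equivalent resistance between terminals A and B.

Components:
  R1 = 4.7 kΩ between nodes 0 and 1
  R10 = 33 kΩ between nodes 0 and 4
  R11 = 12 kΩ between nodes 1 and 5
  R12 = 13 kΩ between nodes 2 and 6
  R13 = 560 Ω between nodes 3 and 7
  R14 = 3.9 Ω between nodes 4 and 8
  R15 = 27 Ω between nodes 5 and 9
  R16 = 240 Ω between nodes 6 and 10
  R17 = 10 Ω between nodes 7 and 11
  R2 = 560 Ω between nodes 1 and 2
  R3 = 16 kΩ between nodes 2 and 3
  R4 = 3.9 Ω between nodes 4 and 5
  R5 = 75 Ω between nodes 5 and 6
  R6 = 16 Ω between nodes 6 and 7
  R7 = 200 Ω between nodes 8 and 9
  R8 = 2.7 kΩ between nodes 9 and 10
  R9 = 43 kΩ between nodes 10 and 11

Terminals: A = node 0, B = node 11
The network is not a plain series/parallel combination. Inject a 1 A test current into terminal A (node 0) and return it from terminal B (node 11); then R_eq = V_A / (1 A).
Nodal analysis, taking node 11 as the 0 V reference.
Current source I_test pushes 1 A into node 0 and draws it out of node 11.
KCL at each unknown node (sum of currents leaving = 0; resistances in Ω):
  Node 0: (V_0 - V_1)/4700 + (V_0 - V_4)/33000 - 1 = 0
  Node 1: (V_1 - V_0)/4700 + (V_1 - V_2)/560 + (V_1 - V_5)/12000 = 0
  Node 2: (V_2 - V_1)/560 + (V_2 - V_3)/16000 + (V_2 - V_6)/13000 = 0
  Node 3: (V_3 - V_2)/16000 + (V_3 - V_7)/560 = 0
  Node 4: (V_4 - V_0)/33000 + (V_4 - V_5)/3.9 + (V_4 - V_8)/3.9 = 0
  Node 5: (V_5 - V_1)/12000 + (V_5 - V_4)/3.9 + (V_5 - V_6)/75 + (V_5 - V_9)/27 = 0
  Node 6: (V_6 - V_2)/13000 + (V_6 - V_5)/75 + (V_6 - V_7)/16 + (V_6 - V_10)/240 = 0
  Node 7: (V_7 - V_3)/560 + (V_7 - V_6)/16 + (V_7 - 0)/10 = 0
  Node 8: (V_8 - V_4)/3.9 + (V_8 - V_9)/200 = 0
  Node 9: (V_9 - V_5)/27 + (V_9 - V_8)/200 + (V_9 - V_10)/2700 = 0
  Node 10: (V_10 - V_6)/240 + (V_10 - V_9)/2700 + (V_10 - 0)/43000 = 0
Collecting terms (coefficients in siemens):
  0.0002431·V_0 - 0.0002128·V_1 - 0.0000303·V_4 = 1
  0.002082·V_1 - 0.0002128·V_0 - 0.001786·V_2 - 0.00008333·V_5 = 0
  0.001925·V_2 - 0.001786·V_1 - 0.0000625·V_3 - 0.00007692·V_6 = 0
  0.001848·V_3 - 0.0000625·V_2 - 0.001786·V_7 = 0
  0.5129·V_4 - 0.0000303·V_0 - 0.2564·V_5 - 0.2564·V_8 = 0
  0.3069·V_5 - 0.00008333·V_1 - 0.2564·V_4 - 0.01333·V_6 - 0.03704·V_9 = 0
  0.08008·V_6 - 0.00007692·V_2 - 0.01333·V_5 - 0.0625·V_7 - 0.004167·V_10 = 0
  0.1643·V_7 - 0.001786·V_3 - 0.0625·V_6 = 0
  0.2614·V_8 - 0.2564·V_4 - 0.005·V_9 = 0
  0.04241·V_9 - 0.03704·V_5 - 0.005·V_8 - 0.0003704·V_10 = 0
  0.00456·V_10 - 0.004167·V_6 - 0.0003704·V_9 = 0
Solving these 11 simultaneous equations (Gaussian elimination) gives:
  V_0 = 7383 V, V_1 = 3725 V, V_2 = 3461 V, V_3 = 126.7 V
  V_4 = 62.05 V, V_5 = 61.21 V, V_6 = 22.65 V, V_7 = 9.994 V
  V_8 = 62.03 V, V_9 = 60.99 V, V_10 = 25.65 V
R_eq = V_0 / 1 A = 7383 Ω = 7.383 kΩ

Final answer: 7.383 kΩ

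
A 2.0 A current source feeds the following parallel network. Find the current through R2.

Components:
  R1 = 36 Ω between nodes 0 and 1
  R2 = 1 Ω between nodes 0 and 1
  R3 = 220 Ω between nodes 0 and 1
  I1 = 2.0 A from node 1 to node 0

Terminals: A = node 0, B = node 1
All resistors sit directly between nodes 0 and 1, so they are in parallel and share one voltage V; the full source current 2 A splits among them.
1/R_par = 1/36 + 1/1 + 1/220 = 1.032 S  =>  R_par = 0.9687 Ω
V = I × R_par = 2 × 0.9687 = 1.937 V
I_R2 = V/R2 = 1.937/1 = 1.937 A

Final answer: 1.937 A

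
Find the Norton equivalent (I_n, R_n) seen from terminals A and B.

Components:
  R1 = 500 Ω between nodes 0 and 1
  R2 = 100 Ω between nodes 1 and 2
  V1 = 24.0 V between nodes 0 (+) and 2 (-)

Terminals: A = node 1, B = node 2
Find the Thévenin equivalent first; then I_n = V_th/R_th and R_n = R_th.
Step 1 — V_th is the open-circuit voltage V_A - V_B (nothing connected across the terminals).
Nodal analysis, taking node 2 as the 0 V reference.
Source V1 fixes V_0 = 24 V.
KCL at each unknown node (sum of currents leaving = 0; resistances in Ω):
  Node 1: (V_1 - 24)/500 + (V_1 - 0)/100 = 0
Collecting terms: 0.012 × V_1 = 0.048  =>  V_1 = 4 V
V_th = V_1 - V_2 = 4 - 0 = 4 V
Step 2 — R_th: zero the source — replace V1 by a short circuit (node 2 merges into node 0) — and find the resistance seen between A (node 1) and B (node 0).
Reduce the network between node 1 (A) and node 0 (B) by series/parallel combination:
  Rp1 = R1 ‖ R2 (parallel, both between nodes 0 and 1) = 1/(1/500 + 1/100) = 83.33 Ω
R_th = 83.33 Ω
I_n = V_th/R_th = 4/83.33 = 0.048 A, and R_n = R_th = 83.33 Ω

Final answer: I_n = 0.048 A, R_n = 83.33 Ω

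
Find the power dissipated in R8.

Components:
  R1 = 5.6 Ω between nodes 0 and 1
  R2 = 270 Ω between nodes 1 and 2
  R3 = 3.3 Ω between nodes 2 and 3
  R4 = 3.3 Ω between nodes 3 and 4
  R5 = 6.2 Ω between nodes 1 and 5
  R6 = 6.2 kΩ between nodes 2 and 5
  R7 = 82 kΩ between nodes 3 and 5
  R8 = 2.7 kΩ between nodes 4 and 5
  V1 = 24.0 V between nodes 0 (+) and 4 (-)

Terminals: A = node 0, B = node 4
Nodal analysis, taking node 4 as the 0 V reference.
Source V1 fixes V_0 = 24 V.
KCL at each unknown node (sum of currents leaving = 0; resistances in Ω):
  Node 1: (V_1 - 24)/5.6 + (V_1 - V_2)/270 + (V_1 - V_5)/6.2 = 0
  Node 2: (V_2 - V_1)/270 + (V_2 - V_3)/3.3 + (V_2 - V_5)/6200 = 0
  Node 3: (V_3 - V_2)/3.3 + (V_3 - 0)/3.3 + (V_3 - V_5)/82000 = 0
  Node 5: (V_5 - V_1)/6.2 + (V_5 - V_2)/6200 + (V_5 - V_3)/82000 + (V_5 - 0)/2700 = 0
Collecting terms (coefficients in siemens):
  0.3436·V_1 - 0.003704·V_2 - 0.1613·V_5 = 4.286
  0.3069·V_2 - 0.003704·V_1 - 0.303·V_3 - 0.0001613·V_5 = 0
  0.6061·V_3 - 0.303·V_2 - 0.0000122·V_5 = 0
  0.1618·V_5 - 0.1613·V_1 - 0.0001613·V_2 - 0.0000122·V_3 = 0
Solving these 4 simultaneous equations (Gaussian elimination) gives:
  V_1 = 23.45 V, V_2 = 0.5843 V, V_3 = 0.2926 V, V_5 = 23.38 V
I_R8 = (V_4 - V_5)/R8 = (0 - 23.38)/2700 = -0.008658 A
P_R8 = I_R8² × R8 = (-0.008658)² × 2700 = 0.2024 W

Final answer: 0.2024 W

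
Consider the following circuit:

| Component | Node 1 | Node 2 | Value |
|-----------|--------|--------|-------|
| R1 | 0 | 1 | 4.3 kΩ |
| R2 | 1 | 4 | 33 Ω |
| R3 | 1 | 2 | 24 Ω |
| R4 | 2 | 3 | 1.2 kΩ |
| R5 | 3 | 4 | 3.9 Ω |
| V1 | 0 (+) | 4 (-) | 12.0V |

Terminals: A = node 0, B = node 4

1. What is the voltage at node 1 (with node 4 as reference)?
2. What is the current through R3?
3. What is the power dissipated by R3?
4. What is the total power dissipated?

Nodal analysis, taking node 4 as the 0 V reference.
Source V1 fixes V_0 = 12 V.
KCL at each unknown node (sum of currents leaving = 0; resistances in Ω):
  Node 1: (V_1 - 12)/4300 + (V_1 - 0)/33 + (V_1 - V_2)/24 = 0
  Node 2: (V_2 - V_1)/24 + (V_2 - V_3)/1200 = 0
  Node 3: (V_3 - V_2)/1200 + (V_3 - 0)/3.9 = 0
Collecting terms (coefficients in siemens):
  0.0722·V_1 - 0.04167·V_2 = 0.002791
  0.0425·V_2 - 0.04167·V_1 - 0.0008333·V_3 = 0
  0.2572·V_3 - 0.0008333·V_2 = 0
Solving these 3 simultaneous equations (Gaussian elimination) gives:
  V_1 = 0.08902 V, V_2 = 0.08728 V, V_3 = 0.0002827 V
Part 1:
  Read off the nodal solution: V_1 = 0.08902 V
Part 2:
  I_R3 = (V_1 - V_2)/R3 = (0.08902 - 0.08728)/24 = 0.0000725 A
  Magnitude: I_R3 = 0.0000725 A
Part 3:
  I_R3 = (V_1 - V_2)/R3 = (0.08902 - 0.08728)/24 = 0.0000725 A
  P_R3 = I_R3² × R3 = (0.0000725)² × 24 = 0.0000001261 W
Part 4:
  Power in each resistor, P = (ΔV)²/R:
    P_R1 = (12 - 0.08902)²/4300 = 0.03299 W
    P_R2 = (0.08902 - 0)²/33 = 0.0002401 W
    P_R3 = (0.08902 - 0.08728)²/24 = 0.0000001261 W
    P_R4 = (0.08728 - 0.0002827)²/1200 = 0.000006307 W
    P_R5 = (0.0002827 - 0)²/3.9 = 0.0000000205 W
  P_total = P_R1 + P_R2 + P_R3 + P_R4 + P_R5 = 0.03324 W

Final answers:
1. V_1 = 0.08902 V
2. I_R3 = 7.25e-05 A
3. P_R3 = 1.261e-07 W
4. P_total = 0.03324 W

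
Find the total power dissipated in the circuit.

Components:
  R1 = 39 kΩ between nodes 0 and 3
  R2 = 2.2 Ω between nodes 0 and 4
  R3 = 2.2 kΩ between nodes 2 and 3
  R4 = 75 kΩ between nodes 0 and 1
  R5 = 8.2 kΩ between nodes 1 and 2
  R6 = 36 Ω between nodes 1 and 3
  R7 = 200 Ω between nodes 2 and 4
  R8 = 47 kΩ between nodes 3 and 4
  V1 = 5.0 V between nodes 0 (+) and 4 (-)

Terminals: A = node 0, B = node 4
Nodal analysis, taking node 4 as the 0 V reference.
Source V1 fixes V_0 = 5 V.
KCL at each unknown node (sum of currents leaving = 0; resistances in Ω):
  Node 1: (V_1 - 5)/75000 + (V_1 - V_2)/8200 + (V_1 - V_3)/36 = 0
  Node 2: (V_2 - V_3)/2200 + (V_2 - V_1)/8200 + (V_2 - 0)/200 = 0
  Node 3: (V_3 - 5)/39000 + (V_3 - V_2)/2200 + (V_3 - V_1)/36 + (V_3 - 0)/47000 = 0
Collecting terms (coefficients in siemens):
  0.02791·V_1 - 0.000122·V_2 - 0.02778·V_3 = 0.00006667
  0.005576·V_2 - 0.000122·V_1 - 0.0004545·V_3 = 0
  0.02828·V_3 - 0.02778·V_1 - 0.0004545·V_2 = 0.0001282
Solving these 3 simultaneous equations (Gaussian elimination) gives:
  V_1 = 0.3384 V, V_2 = 0.03491 V, V_3 = 0.3375 V
Power in each resistor, P = (ΔV)²/R:
  P_R1 = (5 - 0.3375)²/39000 = 0.0005574 W
  P_R2 = (5 - 0)²/2.2 = 11.36 W
  P_R3 = (0.03491 - 0.3375)²/2200 = 0.00004161 W
  P_R4 = (5 - 0.3384)²/75000 = 0.0002897 W
  P_R5 = (0.3384 - 0.03491)²/8200 = 0.00001123 W
  P_R6 = (0.3384 - 0.3375)²/36 = 0.00000002277 W
  P_R7 = (0.03491 - 0)²/200 = 0.000006092 W
  P_R8 = (0.3375 - 0)²/47000 = 0.000002423 W
P_total = P_R1 + P_R2 + P_R3 + P_R4 + P_R5 + P_R6 + P_R7 + P_R8 = 11.36 W

Final answer: 11.36 W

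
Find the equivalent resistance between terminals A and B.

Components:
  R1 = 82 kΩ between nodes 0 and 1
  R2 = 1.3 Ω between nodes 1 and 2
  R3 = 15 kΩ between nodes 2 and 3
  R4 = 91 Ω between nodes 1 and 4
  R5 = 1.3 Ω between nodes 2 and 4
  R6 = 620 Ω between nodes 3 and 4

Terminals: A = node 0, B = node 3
The network is not a plain series/parallel combination. Inject a 1 A test current into terminal A (node 0) and return it from terminal B (node 3); then R_eq = V_A / (1 A).
Nodal analysis, taking node 3 as the 0 V reference.
Current source I_test pushes 1 A into node 0 and draws it out of node 3.
KCL at each unknown node (sum of currents leaving = 0; resistances in Ω):
  Node 0: (V_0 - V_1)/82000 - 1 = 0
  Node 1: (V_1 - V_0)/82000 + (V_1 - V_2)/1.3 + (V_1 - V_4)/91 = 0
  Node 2: (V_2 - V_1)/1.3 + (V_2 - 0)/15000 + (V_2 - V_4)/1.3 = 0
  Node 4: (V_4 - V_1)/91 + (V_4 - V_2)/1.3 + (V_4 - 0)/620 = 0
Collecting terms (coefficients in siemens):
  0.0000122·V_0 - 0.0000122·V_1 = 1
  0.7802·V_1 - 0.0000122·V_0 - 0.7692·V_2 - 0.01099·V_4 = 0
  1.539·V_2 - 0.7692·V_1 - 0.7692·V_4 = 0
  0.7818·V_4 - 0.01099·V_1 - 0.7692·V_2 = 0
Solving these 4 simultaneous equations (Gaussian elimination) gives:
  V_0 = 82600 V, V_1 = 597.8 V, V_2 = 596.6 V, V_4 = 595.3 V
R_eq = V_0 / 1 A = 82600 Ω = 82.6 kΩ

Final answer: 82.6 kΩ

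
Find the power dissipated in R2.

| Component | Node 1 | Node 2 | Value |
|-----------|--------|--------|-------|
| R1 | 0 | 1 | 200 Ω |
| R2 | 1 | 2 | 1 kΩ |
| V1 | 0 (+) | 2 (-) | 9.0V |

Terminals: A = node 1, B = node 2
Nodal analysis, taking node 2 as the 0 V reference.
Source V1 fixes V_0 = 9 V.
KCL at each unknown node (sum of currents leaving = 0; resistances in Ω):
  Node 1: (V_1 - 9)/200 + (V_1 - 0)/1000 = 0
Collecting terms: 0.006 × V_1 = 0.045  =>  V_1 = 7.5 V
I_R2 = (V_1 - V_2)/R2 = (7.5 - 0)/1000 = 0.0075 A
P_R2 = I_R2² × R2 = (0.0075)² × 1000 = 0.05625 W

Final answer: 0.05625 W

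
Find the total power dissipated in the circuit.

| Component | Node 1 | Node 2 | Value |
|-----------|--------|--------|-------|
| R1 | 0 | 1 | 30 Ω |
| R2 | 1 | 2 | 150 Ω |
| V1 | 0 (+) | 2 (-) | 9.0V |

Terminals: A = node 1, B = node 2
Nodal analysis, taking node 2 as the 0 V reference.
Source V1 fixes V_0 = 9 V.
KCL at each unknown node (sum of currents leaving = 0; resistances in Ω):
  Node 1: (V_1 - 9)/30 + (V_1 - 0)/150 = 0
Collecting terms: 0.04 × V_1 = 0.3  =>  V_1 = 7.5 V
Power in each resistor, P = (ΔV)²/R:
  P_R1 = (9 - 7.5)²/30 = 0.075 W
  P_R2 = (7.5 - 0)²/150 = 0.375 W
P_total = P_R1 + P_R2 = 0.45 W

Final answer: 0.45 W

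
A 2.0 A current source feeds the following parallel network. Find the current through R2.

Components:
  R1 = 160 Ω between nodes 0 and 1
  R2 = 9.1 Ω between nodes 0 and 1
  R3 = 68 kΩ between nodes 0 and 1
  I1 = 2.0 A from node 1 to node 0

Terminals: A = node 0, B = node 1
All resistors sit directly between nodes 0 and 1, so they are in parallel and share one voltage V; the full source current 2 A splits among them.
1/R_par = 1/160 + 1/9.1 + 1/68000 = 0.1162 S  =>  R_par = 8.609 Ω
V = I × R_par = 2 × 8.609 = 17.22 V
I_R2 = V/R2 = 17.22/9.1 = 1.892 A

Final answer: 1.892 A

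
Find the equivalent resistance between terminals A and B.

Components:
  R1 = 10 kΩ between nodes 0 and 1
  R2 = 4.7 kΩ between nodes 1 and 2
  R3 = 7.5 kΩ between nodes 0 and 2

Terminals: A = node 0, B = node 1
Reduce the network between node 0 (A) and node 1 (B) by series/parallel combination:
  Rs1 = R3 + R2 (series, joined only at node 2) = 7500 + 4700 = 12200 Ω
  Rp1 = R1 ‖ Rs1 (parallel, both between nodes 0 and 1) = 1/(1/10000 + 1/12200) = 5495 Ω
R_eq = 5.495 kΩ

Final answer: 5.495 kΩ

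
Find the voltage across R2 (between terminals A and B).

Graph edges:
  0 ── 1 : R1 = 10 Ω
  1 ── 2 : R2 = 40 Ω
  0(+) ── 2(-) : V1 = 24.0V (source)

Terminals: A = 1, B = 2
R1 and R2 are in series across V1 (node 0 → node 1 → node 2), and the output A–B is taken across R2, so this is a voltage divider.
Series current: I = V1/(R1 + R2) = 24/(10 + 40) = 24/50 = 0.48 A
V_R2 = I × R2 = V1 × R2/(R1 + R2) = 24 × 40/50 = 19.2 V

Final answer: 19.2 V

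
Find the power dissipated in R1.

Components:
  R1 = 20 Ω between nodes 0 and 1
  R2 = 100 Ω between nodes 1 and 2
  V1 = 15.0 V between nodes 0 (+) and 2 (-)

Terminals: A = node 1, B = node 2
Nodal analysis, taking node 2 as the 0 V reference.
Source V1 fixes V_0 = 15 V.
KCL at each unknown node (sum of currents leaving = 0; resistances in Ω):
  Node 1: (V_1 - 15)/20 + (V_1 - 0)/100 = 0
Collecting terms: 0.06 × V_1 = 0.75  =>  V_1 = 12.5 V
I_R1 = (V_0 - V_1)/R1 = (15 - 12.5)/20 = 0.125 A
P_R1 = I_R1² × R1 = (0.125)² × 20 = 0.3125 W

Final answer: 0.3125 W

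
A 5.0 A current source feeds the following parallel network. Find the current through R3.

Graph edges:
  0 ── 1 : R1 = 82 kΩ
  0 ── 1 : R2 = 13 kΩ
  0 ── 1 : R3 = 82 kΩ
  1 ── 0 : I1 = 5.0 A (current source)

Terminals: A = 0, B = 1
All resistors sit directly between nodes 0 and 1, so they are in parallel and share one voltage V; the full source current 5 A splits among them.
1/R_par = 1/82000 + 1/13000 + 1/82000 = 0.0001013 S  =>  R_par = 9870 Ω
V = I × R_par = 5 × 9870 = 49350 V
I_R3 = V/R3 = 49350/82000 = 0.6019 A

Final answer: 0.6019 A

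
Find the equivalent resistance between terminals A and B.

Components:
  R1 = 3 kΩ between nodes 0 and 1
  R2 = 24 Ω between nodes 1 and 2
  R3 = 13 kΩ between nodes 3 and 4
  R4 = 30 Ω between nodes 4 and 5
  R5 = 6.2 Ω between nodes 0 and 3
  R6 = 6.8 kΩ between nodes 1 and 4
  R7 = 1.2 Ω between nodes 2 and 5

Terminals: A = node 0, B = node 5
The network is not a plain series/parallel combination. Inject a 1 A test current into terminal A (node 0) and return it from terminal B (node 5); then R_eq = V_A / (1 A).
Nodal analysis, taking node 5 as the 0 V reference.
Current source I_test pushes 1 A into node 0 and draws it out of node 5.
KCL at each unknown node (sum of currents leaving = 0; resistances in Ω):
  Node 0: (V_0 - V_1)/3000 + (V_0 - V_3)/6.2 - 1 = 0
  Node 1: (V_1 - V_0)/3000 + (V_1 - V_2)/24 + (V_1 - V_4)/6800 = 0
  Node 2: (V_2 - V_1)/24 + (V_2 - 0)/1.2 = 0
  Node 3: (V_3 - V_0)/6.2 + (V_3 - V_4)/13000 = 0
  Node 4: (V_4 - V_1)/6800 + (V_4 - V_3)/13000 + (V_4 - 0)/30 = 0
Collecting terms (coefficients in siemens):
  0.1616·V_0 - 0.0003333·V_1 - 0.1613·V_3 = 1
  0.04215·V_1 - 0.0003333·V_0 - 0.04167·V_2 - 0.0001471·V_4 = 0
  0.875·V_2 - 0.04167·V_1 = 0
  0.1614·V_3 - 0.1613·V_0 - 0.00007692·V_4 = 0
  0.03356·V_4 - 0.0001471·V_1 - 0.00007692·V_3 = 0
Solving these 5 simultaneous equations (Gaussian elimination) gives:
  V_0 = 2455 V, V_1 = 20.4 V, V_2 = 0.9714 V, V_3 = 2454 V
  V_4 = 5.715 V
R_eq = V_0 / 1 A = 2455 Ω = 2.455 kΩ

Final answer: 2.455 kΩ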